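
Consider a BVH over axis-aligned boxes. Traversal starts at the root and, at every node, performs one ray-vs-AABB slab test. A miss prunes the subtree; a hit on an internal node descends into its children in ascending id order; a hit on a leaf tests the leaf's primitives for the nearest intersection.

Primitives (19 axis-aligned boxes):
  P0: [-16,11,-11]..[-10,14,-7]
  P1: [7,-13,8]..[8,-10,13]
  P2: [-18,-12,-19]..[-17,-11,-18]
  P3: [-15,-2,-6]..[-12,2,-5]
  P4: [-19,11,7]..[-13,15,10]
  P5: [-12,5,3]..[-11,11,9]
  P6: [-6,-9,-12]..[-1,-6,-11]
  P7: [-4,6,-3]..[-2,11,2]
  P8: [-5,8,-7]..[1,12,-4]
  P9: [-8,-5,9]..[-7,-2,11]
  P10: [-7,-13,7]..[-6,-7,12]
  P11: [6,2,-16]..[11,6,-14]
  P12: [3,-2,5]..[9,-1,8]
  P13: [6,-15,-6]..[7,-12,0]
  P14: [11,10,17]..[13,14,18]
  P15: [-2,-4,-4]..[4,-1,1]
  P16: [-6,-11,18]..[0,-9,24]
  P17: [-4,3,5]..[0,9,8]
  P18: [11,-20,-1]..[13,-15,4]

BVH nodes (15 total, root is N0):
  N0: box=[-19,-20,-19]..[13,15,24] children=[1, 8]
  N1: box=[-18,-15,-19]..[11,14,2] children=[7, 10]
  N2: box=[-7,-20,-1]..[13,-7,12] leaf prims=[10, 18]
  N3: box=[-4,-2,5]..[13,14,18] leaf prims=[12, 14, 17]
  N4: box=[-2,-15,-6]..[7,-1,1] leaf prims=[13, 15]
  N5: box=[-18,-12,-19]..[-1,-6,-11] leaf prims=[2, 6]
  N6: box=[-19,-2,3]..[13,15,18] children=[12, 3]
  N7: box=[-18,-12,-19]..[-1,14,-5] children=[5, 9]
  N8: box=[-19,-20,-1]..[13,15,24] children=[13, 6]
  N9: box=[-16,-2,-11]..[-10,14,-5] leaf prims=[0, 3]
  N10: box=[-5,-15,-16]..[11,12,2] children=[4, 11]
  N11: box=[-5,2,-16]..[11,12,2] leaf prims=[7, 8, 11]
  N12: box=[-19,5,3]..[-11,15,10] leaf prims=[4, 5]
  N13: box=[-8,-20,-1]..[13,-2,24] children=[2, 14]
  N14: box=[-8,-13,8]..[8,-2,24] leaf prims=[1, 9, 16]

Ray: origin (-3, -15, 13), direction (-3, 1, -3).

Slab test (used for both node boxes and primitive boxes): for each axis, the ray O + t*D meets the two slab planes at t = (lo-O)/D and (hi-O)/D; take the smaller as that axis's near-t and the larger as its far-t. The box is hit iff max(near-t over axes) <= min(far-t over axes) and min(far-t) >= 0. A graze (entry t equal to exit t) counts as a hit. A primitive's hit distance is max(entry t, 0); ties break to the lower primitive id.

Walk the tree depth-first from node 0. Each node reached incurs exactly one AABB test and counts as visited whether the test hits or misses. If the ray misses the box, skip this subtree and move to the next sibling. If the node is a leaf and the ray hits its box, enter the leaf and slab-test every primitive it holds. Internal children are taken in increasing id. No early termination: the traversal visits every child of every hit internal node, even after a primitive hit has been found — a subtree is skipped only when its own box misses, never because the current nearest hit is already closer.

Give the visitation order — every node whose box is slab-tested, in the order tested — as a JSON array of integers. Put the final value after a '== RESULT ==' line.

Trace the traversal:
N0 x:[-16/3,16/3] y:[-5,30] z:[-11/3,32/3] -> hit [-11/3,16/3], descend [1, 8]
  N1 x:[-14/3,5] y:[0,29] z:[11/3,32/3] -> hit [11/3,5], descend [7, 10]
    N7 x:[-2/3,5] y:[3,29] z:[6,32/3] -> miss, prune
    N10 x:[-14/3,2/3] y:[0,27] z:[11/3,29/3] -> miss, prune
  N8 x:[-16/3,16/3] y:[-5,30] z:[-11/3,14/3] -> hit [-11/3,14/3], descend [6, 13]
    N6 x:[-16/3,16/3] y:[13,30] z:[-5/3,10/3] -> miss, prune
    N13 x:[-16/3,5/3] y:[-5,13] z:[-11/3,14/3] -> hit [-11/3,5/3], descend [2, 14]
      N2 x:[-16/3,4/3] y:[-5,8] z:[1/3,14/3] -> hit [1/3,4/3] leaf, test {P10(miss), P18(miss)}
      N14 x:[-11/3,5/3] y:[2,13] z:[-11/3,5/3] -> miss, prune

Visited [0, 1, 7, 10, 8, 6, 13, 2, 14]. Tests: 9 box, 1 leaf. Nearest: miss.

== RESULT ==
[0, 1, 7, 10, 8, 6, 13, 2, 14]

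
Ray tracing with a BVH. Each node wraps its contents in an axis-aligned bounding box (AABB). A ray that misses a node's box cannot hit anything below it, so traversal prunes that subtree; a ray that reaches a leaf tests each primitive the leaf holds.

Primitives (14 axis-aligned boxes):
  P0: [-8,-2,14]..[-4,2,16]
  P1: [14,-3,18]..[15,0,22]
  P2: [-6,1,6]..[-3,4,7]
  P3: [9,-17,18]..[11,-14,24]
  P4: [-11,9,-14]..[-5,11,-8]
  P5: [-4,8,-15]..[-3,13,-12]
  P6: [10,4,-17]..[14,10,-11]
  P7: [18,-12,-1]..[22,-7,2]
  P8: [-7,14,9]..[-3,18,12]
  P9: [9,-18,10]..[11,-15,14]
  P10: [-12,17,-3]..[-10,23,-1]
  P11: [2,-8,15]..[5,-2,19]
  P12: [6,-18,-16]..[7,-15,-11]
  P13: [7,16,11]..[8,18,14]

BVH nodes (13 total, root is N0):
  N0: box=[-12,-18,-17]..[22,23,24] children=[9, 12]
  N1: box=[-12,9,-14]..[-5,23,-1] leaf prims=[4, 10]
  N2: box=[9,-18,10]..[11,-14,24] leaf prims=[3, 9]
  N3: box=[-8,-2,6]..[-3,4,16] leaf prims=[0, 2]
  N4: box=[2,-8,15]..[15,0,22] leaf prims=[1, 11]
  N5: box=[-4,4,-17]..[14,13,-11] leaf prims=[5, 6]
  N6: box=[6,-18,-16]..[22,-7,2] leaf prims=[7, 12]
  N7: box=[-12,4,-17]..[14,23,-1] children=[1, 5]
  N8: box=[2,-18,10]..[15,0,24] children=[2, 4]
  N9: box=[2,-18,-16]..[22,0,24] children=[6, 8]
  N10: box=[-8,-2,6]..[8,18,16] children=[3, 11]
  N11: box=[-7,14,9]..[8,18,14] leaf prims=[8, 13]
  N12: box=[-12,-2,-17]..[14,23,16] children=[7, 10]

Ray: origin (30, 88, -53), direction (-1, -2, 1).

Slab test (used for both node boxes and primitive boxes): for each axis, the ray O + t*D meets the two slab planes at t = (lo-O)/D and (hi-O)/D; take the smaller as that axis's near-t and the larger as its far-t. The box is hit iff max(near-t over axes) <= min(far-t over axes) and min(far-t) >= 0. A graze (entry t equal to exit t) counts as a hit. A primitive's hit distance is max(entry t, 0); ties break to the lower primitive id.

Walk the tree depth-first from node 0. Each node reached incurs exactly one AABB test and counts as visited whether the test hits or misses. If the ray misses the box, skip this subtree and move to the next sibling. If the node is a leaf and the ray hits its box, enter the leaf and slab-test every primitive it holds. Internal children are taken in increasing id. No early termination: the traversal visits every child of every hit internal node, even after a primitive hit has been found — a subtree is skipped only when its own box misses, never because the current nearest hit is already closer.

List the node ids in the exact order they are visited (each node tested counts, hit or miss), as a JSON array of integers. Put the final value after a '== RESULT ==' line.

Trace the traversal:
N0 x:[8,42] y:[65/2,53] z:[36,77] -> hit [36,42], descend [9, 12]
  N9 x:[8,28] y:[44,53] z:[37,77] -> miss, prune
  N12 x:[16,42] y:[65/2,45] z:[36,69] -> hit [36,42], descend [7, 10]
    N7 x:[16,42] y:[65/2,42] z:[36,52] -> hit [36,42], descend [1, 5]
      N1 x:[35,42] y:[65/2,79/2] z:[39,52] -> hit [39,79/2] leaf, test {P4@t=39, P10(miss)}
      N5 x:[16,34] y:[75/2,42] z:[36,42] -> miss, prune
    N10 x:[22,38] y:[35,45] z:[59,69] -> miss, prune

Visited [0, 9, 12, 7, 1, 5, 10]. Tests: 7 box, 1 leaf. Nearest: P4.

== RESULT ==
[0, 9, 12, 7, 1, 5, 10]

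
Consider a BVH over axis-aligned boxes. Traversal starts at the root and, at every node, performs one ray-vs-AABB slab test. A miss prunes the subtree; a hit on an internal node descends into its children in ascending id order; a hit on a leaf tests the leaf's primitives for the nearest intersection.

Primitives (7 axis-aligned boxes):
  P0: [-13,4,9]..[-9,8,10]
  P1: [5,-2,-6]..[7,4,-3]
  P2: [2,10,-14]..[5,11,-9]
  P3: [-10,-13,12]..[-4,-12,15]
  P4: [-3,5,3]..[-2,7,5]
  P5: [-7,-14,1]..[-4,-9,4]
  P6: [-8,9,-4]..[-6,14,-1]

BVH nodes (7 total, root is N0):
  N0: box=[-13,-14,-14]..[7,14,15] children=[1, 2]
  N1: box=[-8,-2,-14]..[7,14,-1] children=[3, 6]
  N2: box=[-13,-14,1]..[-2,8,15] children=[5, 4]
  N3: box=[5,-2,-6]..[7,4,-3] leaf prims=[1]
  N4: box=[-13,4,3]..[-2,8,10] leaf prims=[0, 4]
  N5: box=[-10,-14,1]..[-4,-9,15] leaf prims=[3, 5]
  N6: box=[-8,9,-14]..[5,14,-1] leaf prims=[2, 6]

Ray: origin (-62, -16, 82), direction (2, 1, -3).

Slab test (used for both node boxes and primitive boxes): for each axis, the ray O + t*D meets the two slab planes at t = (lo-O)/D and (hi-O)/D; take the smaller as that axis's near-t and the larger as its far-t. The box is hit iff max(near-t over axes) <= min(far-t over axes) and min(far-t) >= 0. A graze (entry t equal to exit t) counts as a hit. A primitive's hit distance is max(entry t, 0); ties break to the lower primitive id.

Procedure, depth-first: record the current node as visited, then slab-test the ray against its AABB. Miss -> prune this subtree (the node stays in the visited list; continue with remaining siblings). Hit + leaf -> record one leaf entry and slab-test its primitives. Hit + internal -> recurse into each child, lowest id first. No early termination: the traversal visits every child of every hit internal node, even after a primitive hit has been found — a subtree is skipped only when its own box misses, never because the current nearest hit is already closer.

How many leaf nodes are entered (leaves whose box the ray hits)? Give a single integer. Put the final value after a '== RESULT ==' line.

Traverse from the root:
N0 x:[49/2,69/2] y:[2,30] z:[67/3,32] -> hit [49/2,30], descend [1, 2]
  N1 x:[27,69/2] y:[14,30] z:[83/3,32] -> hit [83/3,30], descend [3, 6]
    N3 x:[67/2,69/2] y:[14,20] z:[85/3,88/3] -> miss, prune
    N6 x:[27,67/2] y:[25,30] z:[83/3,32] -> hit [83/3,30] leaf, test {P2(miss), P6@t=83/3}
  N2 x:[49/2,30] y:[2,24] z:[67/3,27] -> miss, prune

5 AABB tests over nodes [0, 1, 3, 6, 2]; 1 leaf entered; closest P6.

== RESULT ==
1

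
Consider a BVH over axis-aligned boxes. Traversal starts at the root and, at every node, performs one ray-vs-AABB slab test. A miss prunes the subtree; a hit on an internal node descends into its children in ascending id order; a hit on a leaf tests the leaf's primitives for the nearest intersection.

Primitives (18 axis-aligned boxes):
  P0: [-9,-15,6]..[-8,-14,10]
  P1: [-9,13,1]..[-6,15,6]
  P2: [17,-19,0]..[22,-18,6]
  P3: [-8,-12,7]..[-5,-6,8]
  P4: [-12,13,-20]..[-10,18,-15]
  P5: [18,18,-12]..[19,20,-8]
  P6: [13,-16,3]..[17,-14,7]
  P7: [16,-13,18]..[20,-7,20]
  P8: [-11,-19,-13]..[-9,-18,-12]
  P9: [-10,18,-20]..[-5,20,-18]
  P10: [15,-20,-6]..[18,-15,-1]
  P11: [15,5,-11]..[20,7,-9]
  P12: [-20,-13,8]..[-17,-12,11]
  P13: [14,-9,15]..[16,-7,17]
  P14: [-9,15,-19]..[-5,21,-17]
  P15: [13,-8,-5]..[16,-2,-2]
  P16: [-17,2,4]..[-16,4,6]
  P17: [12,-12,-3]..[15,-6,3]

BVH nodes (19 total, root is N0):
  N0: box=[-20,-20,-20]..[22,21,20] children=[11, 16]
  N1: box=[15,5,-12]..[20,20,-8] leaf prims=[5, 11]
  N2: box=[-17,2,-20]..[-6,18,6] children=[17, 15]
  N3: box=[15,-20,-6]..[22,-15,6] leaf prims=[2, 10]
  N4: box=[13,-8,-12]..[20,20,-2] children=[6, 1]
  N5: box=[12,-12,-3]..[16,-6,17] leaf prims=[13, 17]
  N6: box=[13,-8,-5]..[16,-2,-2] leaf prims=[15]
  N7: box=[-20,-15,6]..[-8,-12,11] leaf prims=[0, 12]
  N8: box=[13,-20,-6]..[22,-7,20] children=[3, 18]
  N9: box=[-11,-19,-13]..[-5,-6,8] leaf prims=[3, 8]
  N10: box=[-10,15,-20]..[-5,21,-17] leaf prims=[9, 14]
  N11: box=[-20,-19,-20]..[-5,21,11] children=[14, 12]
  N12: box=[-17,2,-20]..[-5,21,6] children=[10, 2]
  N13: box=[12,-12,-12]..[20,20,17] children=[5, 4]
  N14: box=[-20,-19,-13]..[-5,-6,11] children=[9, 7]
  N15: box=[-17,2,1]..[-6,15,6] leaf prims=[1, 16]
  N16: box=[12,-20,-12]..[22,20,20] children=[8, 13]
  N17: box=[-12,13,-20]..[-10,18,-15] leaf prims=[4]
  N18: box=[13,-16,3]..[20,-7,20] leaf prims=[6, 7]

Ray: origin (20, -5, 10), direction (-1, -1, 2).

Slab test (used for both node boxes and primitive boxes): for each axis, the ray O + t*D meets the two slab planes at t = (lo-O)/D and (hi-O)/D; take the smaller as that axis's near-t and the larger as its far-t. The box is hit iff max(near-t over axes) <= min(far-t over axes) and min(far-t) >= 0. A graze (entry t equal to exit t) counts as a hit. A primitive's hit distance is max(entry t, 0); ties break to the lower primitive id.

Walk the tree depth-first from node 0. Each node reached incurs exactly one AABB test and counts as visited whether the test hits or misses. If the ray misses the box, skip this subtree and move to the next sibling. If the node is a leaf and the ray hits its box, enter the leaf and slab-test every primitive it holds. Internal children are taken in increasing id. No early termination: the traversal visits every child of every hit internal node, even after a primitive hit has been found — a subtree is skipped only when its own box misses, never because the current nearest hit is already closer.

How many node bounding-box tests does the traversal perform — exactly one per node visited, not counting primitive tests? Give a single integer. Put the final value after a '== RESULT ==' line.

Trace the traversal:
N0 x:[-2,40] y:[-26,15] z:[-15,5] -> hit [-2,5], descend [11, 16]
  N11 x:[25,40] y:[-26,14] z:[-15,1/2] -> miss, prune
  N16 x:[-2,8] y:[-25,15] z:[-11,5] -> hit [-2,5], descend [8, 13]
    N8 x:[-2,7] y:[2,15] z:[-8,5] -> hit [2,5], descend [3, 18]
      N3 x:[-2,5] y:[10,15] z:[-8,-2] -> miss, prune
      N18 x:[0,7] y:[2,11] z:[-7/2,5] -> hit [2,5] leaf, test {P6(miss), P7@t=4}
    N13 x:[0,8] y:[-25,7] z:[-11,7/2] -> hit [0,7/2], descend [4, 5]
      N4 x:[0,7] y:[-25,3] z:[-11,-6] -> miss, prune
      N5 x:[4,8] y:[1,7] z:[-13/2,7/2] -> miss, prune

Summary -> nodes [0, 11, 16, 8, 3, 18, 13, 4, 5]; box-tests=9; leaf-entries=1; first=P7

== RESULT ==
9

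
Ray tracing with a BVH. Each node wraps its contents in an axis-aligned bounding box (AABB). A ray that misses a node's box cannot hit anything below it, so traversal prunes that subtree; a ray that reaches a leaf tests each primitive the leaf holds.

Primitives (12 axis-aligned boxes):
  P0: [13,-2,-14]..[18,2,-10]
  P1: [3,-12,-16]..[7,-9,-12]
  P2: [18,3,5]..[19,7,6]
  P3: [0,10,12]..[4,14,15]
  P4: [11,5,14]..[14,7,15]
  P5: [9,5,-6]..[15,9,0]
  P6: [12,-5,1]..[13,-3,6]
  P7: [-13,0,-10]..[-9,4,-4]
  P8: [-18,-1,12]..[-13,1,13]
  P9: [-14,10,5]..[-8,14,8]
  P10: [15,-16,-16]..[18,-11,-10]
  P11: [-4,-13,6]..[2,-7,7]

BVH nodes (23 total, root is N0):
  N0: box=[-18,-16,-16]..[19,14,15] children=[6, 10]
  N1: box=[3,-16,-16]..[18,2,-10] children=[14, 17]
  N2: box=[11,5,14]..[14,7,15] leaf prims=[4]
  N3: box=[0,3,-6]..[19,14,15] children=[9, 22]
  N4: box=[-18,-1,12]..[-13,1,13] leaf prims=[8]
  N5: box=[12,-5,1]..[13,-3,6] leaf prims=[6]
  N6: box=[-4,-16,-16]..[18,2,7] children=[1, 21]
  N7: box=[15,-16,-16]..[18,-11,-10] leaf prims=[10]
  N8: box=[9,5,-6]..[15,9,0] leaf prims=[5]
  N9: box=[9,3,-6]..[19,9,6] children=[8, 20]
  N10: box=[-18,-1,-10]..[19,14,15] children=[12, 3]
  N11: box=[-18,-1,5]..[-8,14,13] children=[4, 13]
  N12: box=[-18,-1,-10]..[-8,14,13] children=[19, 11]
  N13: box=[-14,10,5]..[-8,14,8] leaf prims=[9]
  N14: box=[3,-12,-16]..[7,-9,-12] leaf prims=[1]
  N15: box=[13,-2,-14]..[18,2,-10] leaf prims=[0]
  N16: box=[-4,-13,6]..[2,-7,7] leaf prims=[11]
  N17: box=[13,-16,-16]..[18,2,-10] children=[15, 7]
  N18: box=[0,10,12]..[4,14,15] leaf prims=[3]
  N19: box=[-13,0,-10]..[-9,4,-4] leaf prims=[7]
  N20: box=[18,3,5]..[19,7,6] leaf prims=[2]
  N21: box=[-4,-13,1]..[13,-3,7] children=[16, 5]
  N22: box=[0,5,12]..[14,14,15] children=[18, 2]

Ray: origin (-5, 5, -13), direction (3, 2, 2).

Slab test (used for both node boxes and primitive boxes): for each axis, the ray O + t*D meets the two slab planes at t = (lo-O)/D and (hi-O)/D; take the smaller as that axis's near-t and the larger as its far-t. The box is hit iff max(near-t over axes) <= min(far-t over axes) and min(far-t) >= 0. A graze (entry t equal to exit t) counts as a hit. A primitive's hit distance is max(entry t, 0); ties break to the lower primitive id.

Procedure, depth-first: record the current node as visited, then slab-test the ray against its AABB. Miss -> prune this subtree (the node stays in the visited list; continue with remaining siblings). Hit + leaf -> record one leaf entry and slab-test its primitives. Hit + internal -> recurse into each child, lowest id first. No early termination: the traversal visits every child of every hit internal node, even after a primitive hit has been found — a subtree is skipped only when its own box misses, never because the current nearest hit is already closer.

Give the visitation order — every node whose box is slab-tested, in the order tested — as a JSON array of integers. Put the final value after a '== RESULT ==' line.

Walk:
N0 x:[-13/3,8] y:[-21/2,9/2] z:[-3/2,14] -> hit [-3/2,9/2], descend [6, 10]
  N6 x:[1/3,23/3] y:[-21/2,-3/2] z:[-3/2,10] -> miss, prune
  N10 x:[-13/3,8] y:[-3,9/2] z:[3/2,14] -> hit [3/2,9/2], descend [3, 12]
    N3 x:[5/3,8] y:[-1,9/2] z:[7/2,14] -> hit [7/2,9/2], descend [9, 22]
      N9 x:[14/3,8] y:[-1,2] z:[7/2,19/2] -> miss, prune
      N22 x:[5/3,19/3] y:[0,9/2] z:[25/2,14] -> miss, prune
    N12 x:[-13/3,-1] y:[-3,9/2] z:[3/2,13] -> miss, prune

7 AABB tests over nodes [0, 6, 10, 3, 9, 22, 12]; 0 leaves entered; closest miss.

== RESULT ==
[0, 6, 10, 3, 9, 22, 12]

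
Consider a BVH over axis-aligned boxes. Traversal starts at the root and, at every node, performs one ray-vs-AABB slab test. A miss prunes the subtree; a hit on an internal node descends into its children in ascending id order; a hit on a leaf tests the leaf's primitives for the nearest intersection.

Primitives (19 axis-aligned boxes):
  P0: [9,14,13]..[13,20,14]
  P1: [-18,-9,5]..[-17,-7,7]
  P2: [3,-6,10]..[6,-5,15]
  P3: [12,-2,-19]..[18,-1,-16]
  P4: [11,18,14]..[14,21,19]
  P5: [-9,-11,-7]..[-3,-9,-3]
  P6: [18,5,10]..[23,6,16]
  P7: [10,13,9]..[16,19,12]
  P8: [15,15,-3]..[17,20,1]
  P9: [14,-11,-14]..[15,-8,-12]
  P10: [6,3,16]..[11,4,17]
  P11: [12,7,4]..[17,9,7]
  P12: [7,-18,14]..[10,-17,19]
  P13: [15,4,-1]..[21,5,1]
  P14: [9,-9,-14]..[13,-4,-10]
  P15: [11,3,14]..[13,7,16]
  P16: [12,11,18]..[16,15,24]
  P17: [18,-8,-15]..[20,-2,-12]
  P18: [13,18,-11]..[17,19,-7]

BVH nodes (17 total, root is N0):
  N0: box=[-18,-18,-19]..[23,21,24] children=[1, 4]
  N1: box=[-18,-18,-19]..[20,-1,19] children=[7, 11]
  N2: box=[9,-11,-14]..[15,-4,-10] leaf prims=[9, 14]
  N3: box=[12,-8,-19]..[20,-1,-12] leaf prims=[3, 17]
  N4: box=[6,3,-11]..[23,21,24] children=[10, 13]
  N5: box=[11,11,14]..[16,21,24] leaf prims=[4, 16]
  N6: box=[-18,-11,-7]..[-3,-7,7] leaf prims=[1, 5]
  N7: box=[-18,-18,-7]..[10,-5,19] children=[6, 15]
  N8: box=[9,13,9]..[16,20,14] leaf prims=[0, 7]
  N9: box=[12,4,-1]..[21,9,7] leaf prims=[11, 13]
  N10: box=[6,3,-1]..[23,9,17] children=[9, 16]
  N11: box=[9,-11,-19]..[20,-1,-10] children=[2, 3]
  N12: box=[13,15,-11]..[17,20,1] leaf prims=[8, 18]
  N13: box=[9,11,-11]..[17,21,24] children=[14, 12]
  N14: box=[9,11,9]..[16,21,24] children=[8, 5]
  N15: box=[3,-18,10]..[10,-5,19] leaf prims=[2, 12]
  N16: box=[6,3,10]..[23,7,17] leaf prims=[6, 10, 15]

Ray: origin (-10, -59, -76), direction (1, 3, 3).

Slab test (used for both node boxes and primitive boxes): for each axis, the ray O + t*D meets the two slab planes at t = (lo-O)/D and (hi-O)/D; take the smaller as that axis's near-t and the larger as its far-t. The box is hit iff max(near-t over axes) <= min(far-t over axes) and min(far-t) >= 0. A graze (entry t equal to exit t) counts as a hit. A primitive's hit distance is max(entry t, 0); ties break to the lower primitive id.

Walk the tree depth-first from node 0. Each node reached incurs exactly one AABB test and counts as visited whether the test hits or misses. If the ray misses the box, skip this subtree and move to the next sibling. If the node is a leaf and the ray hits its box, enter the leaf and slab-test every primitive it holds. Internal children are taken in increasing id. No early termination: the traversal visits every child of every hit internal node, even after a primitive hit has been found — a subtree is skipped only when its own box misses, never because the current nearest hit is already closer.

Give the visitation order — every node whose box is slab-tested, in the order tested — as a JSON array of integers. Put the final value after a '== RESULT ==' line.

Trace the traversal:
N0 x:[-8,33] y:[41/3,80/3] z:[19,100/3] -> hit [19,80/3], descend [1, 4]
  N1 x:[-8,30] y:[41/3,58/3] z:[19,95/3] -> hit [19,58/3], descend [7, 11]
    N7 x:[-8,20] y:[41/3,18] z:[23,95/3] -> miss, prune
    N11 x:[19,30] y:[16,58/3] z:[19,22] -> hit [19,58/3], descend [2, 3]
      N2 x:[19,25] y:[16,55/3] z:[62/3,22] -> miss, prune
      N3 x:[22,30] y:[17,58/3] z:[19,64/3] -> miss, prune
  N4 x:[16,33] y:[62/3,80/3] z:[65/3,100/3] -> hit [65/3,80/3], descend [10, 13]
    N10 x:[16,33] y:[62/3,68/3] z:[25,31] -> miss, prune
    N13 x:[19,27] y:[70/3,80/3] z:[65/3,100/3] -> hit [70/3,80/3], descend [12, 14]
      N12 x:[23,27] y:[74/3,79/3] z:[65/3,77/3] -> hit [74/3,77/3] leaf, test {P8@t=25, P18(miss)}
      N14 x:[19,26] y:[70/3,80/3] z:[85/3,100/3] -> miss, prune

Visited [0, 1, 7, 11, 2, 3, 4, 10, 13, 12, 14]. Tests: 11 box, 1 leaf. Nearest: P8.

== RESULT ==
[0, 1, 7, 11, 2, 3, 4, 10, 13, 12, 14]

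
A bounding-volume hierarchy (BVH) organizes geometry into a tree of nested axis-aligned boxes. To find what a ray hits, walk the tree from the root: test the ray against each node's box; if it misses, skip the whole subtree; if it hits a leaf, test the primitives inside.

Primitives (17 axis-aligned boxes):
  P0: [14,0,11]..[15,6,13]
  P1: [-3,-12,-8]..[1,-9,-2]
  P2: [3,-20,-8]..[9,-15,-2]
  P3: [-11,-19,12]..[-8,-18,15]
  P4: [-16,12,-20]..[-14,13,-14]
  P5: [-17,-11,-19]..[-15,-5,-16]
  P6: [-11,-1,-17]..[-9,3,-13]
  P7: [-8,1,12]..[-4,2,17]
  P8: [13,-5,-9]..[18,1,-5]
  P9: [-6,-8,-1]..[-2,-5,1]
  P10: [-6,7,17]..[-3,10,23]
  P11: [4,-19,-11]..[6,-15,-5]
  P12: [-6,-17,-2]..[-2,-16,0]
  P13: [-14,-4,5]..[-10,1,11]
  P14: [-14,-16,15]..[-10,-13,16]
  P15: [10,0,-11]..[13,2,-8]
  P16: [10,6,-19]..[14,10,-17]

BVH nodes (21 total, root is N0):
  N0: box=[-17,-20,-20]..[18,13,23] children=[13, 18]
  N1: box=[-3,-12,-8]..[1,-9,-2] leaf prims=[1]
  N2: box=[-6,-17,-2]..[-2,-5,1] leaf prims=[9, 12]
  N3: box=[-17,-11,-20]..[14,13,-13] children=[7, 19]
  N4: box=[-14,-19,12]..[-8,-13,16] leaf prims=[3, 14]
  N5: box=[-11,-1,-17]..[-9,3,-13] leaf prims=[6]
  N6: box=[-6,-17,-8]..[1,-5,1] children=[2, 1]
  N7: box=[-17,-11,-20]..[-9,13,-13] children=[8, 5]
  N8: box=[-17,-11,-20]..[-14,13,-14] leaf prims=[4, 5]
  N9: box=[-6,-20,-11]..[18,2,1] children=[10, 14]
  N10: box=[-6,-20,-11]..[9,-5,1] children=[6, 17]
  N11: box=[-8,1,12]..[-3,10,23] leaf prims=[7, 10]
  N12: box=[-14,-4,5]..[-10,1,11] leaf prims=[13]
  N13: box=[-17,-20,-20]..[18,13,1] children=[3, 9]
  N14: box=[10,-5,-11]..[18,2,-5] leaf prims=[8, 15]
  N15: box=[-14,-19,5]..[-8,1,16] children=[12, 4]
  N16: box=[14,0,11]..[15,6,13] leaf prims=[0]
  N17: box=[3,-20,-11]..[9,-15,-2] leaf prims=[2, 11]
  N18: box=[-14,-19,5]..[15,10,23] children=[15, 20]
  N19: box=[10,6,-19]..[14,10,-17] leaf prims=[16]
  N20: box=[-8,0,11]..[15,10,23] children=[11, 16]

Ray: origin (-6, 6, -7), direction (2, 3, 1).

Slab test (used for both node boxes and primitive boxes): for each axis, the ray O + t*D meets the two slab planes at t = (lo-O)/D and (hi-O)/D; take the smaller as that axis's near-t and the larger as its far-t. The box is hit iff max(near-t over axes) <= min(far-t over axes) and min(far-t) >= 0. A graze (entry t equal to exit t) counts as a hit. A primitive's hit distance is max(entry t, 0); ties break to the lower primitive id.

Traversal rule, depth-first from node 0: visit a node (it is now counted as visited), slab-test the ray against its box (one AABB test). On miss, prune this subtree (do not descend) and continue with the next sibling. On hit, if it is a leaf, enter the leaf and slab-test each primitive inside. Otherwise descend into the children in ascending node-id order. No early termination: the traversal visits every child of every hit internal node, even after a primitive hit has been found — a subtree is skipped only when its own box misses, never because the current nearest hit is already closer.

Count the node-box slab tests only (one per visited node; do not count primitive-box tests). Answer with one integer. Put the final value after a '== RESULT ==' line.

Trace the traversal:
N0 x:[-11/2,12] y:[-26/3,7/3] z:[-13,30] -> hit [-11/2,7/3], descend [13, 18]
  N13 x:[-11/2,12] y:[-26/3,7/3] z:[-13,8] -> hit [-11/2,7/3], descend [3, 9]
    N3 x:[-11/2,10] y:[-17/3,7/3] z:[-13,-6] -> miss, prune
    N9 x:[0,12] y:[-26/3,-4/3] z:[-4,8] -> miss, prune
  N18 x:[-4,21/2] y:[-25/3,4/3] z:[12,30] -> miss, prune

Summary -> nodes [0, 13, 3, 9, 18]; box-tests=5; leaf-entries=0; first=miss

== RESULT ==
5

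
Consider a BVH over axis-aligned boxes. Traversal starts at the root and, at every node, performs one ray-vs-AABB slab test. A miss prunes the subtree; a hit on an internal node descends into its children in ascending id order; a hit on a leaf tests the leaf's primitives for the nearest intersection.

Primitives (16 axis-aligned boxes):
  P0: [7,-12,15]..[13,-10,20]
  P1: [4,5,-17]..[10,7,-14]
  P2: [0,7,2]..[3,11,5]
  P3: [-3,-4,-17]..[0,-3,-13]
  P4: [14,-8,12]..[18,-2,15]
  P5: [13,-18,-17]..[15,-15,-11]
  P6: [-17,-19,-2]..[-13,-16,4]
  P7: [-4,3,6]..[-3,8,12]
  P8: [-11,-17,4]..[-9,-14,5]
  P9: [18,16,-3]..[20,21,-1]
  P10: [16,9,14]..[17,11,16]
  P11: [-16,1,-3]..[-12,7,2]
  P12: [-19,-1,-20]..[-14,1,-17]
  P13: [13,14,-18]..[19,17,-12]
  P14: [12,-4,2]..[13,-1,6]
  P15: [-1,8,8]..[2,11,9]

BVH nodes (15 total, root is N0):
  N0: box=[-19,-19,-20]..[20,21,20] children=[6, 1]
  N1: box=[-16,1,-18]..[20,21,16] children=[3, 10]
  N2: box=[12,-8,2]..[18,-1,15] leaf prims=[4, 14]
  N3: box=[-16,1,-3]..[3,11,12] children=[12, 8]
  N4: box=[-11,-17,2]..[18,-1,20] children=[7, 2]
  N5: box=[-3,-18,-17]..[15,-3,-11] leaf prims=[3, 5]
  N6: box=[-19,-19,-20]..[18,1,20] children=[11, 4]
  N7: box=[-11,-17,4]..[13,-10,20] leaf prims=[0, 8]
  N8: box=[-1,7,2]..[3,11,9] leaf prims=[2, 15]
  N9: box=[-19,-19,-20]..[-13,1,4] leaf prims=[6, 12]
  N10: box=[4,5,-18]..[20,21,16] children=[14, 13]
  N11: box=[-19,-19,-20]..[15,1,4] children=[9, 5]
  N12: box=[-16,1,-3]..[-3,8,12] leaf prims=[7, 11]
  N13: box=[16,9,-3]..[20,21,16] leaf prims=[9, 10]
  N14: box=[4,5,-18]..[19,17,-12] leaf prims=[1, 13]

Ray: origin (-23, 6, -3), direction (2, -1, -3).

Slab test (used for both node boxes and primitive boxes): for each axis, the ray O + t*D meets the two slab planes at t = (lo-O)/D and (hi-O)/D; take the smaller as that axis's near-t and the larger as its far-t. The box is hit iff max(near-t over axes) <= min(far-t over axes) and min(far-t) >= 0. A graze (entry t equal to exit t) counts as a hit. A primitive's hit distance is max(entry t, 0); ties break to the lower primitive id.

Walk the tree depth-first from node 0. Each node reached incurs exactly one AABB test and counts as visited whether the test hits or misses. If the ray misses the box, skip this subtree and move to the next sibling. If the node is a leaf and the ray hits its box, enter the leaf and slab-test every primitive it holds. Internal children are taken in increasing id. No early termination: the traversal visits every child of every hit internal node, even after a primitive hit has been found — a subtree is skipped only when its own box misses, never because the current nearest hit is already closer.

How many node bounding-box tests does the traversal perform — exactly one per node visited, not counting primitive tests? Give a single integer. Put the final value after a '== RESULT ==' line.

Traverse from the root:
N0 x:[2,43/2] y:[-15,25] z:[-23/3,17/3] -> hit [2,17/3], descend [1, 6]
  N1 x:[7/2,43/2] y:[-15,5] z:[-19/3,5] -> hit [7/2,5], descend [3, 10]
    N3 x:[7/2,13] y:[-5,5] z:[-5,0] -> miss, prune
    N10 x:[27/2,43/2] y:[-15,1] z:[-19/3,5] -> miss, prune
  N6 x:[2,41/2] y:[5,25] z:[-23/3,17/3] -> hit [5,17/3], descend [4, 11]
    N4 x:[6,41/2] y:[7,23] z:[-23/3,-5/3] -> miss, prune
    N11 x:[2,19] y:[5,25] z:[-7/3,17/3] -> hit [5,17/3], descend [5, 9]
      N5 x:[10,19] y:[9,24] z:[8/3,14/3] -> miss, prune
      N9 x:[2,5] y:[5,25] z:[-7/3,17/3] -> hit [5,5] leaf, test {P6(miss), P12(miss)}

Visited [0, 1, 3, 10, 6, 4, 11, 5, 9]. Tests: 9 box, 1 leaf. Nearest: miss.

== RESULT ==
9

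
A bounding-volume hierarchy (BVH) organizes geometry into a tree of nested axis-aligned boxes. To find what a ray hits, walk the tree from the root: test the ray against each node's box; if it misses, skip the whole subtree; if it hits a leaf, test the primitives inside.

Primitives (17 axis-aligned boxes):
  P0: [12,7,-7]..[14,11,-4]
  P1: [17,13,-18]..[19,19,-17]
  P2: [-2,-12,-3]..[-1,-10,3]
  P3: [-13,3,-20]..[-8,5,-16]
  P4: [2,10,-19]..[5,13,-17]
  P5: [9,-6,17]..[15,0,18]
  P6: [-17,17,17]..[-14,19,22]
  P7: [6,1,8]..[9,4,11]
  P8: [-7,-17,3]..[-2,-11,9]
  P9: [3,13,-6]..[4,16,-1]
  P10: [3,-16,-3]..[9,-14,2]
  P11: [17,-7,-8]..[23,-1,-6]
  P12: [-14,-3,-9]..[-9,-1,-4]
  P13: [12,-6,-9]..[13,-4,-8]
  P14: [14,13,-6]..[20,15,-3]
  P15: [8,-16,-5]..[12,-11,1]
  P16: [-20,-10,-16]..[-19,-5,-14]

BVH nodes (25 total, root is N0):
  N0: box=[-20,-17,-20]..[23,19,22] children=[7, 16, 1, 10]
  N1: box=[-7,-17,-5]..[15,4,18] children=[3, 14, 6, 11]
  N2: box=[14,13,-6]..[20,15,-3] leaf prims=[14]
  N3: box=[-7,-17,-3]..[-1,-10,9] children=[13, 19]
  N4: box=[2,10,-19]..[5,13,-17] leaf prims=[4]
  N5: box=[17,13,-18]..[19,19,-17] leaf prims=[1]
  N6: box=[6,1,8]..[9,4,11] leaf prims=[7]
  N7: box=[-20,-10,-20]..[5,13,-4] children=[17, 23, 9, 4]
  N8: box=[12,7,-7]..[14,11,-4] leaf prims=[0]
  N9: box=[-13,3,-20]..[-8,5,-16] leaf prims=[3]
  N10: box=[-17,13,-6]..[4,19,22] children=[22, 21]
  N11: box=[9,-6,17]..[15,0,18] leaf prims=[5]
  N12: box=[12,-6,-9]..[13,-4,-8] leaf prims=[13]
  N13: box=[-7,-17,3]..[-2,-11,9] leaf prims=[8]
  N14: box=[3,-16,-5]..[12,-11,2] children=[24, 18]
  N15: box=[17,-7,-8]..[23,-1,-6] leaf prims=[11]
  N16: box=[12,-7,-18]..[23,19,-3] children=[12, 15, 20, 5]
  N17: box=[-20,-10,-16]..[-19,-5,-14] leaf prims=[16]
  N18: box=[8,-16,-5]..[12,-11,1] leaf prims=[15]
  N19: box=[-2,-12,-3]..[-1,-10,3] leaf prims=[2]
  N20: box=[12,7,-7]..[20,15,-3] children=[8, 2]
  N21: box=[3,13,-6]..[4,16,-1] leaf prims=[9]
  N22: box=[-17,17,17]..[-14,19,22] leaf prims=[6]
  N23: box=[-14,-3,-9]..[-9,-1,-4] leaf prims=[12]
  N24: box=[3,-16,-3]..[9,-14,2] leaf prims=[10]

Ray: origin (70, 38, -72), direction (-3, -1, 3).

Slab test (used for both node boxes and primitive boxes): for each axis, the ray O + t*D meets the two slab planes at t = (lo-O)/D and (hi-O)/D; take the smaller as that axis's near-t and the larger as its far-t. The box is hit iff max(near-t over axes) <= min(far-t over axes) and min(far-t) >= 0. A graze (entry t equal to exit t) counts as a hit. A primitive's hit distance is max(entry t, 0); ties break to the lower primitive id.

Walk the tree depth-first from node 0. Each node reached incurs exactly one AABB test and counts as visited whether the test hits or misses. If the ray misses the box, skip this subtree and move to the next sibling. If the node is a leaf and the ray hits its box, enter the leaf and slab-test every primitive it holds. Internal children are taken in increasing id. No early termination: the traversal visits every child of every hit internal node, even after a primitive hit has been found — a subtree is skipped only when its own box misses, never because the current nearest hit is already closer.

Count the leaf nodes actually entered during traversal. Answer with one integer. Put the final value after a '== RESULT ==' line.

Traverse from the root:
N0 x:[47/3,30] y:[19,55] z:[52/3,94/3] -> hit [19,30], descend [1, 7, 10, 16]
  N1 x:[55/3,77/3] y:[34,55] z:[67/3,30] -> miss, prune
  N7 x:[65/3,30] y:[25,48] z:[52/3,68/3] -> miss, prune
  N10 x:[22,29] y:[19,25] z:[22,94/3] -> hit [22,25], descend [21, 22]
    N21 x:[22,67/3] y:[22,25] z:[22,71/3] -> hit [22,67/3] leaf, test {P9@t=22}
    N22 x:[28,29] y:[19,21] z:[89/3,94/3] -> miss, prune
  N16 x:[47/3,58/3] y:[19,45] z:[18,23] -> hit [19,58/3], descend [5, 12, 15, 20]
    N5 x:[17,53/3] y:[19,25] z:[18,55/3] -> miss, prune
    N12 x:[19,58/3] y:[42,44] z:[21,64/3] -> miss, prune
    N15 x:[47/3,53/3] y:[39,45] z:[64/3,22] -> miss, prune
    N20 x:[50/3,58/3] y:[23,31] z:[65/3,23] -> miss, prune

order=[0, 1, 7, 10, 21, 22, 16, 5, 12, 15, 20]  |boxes|=11  |leaves|=1  hit=P9

== RESULT ==
1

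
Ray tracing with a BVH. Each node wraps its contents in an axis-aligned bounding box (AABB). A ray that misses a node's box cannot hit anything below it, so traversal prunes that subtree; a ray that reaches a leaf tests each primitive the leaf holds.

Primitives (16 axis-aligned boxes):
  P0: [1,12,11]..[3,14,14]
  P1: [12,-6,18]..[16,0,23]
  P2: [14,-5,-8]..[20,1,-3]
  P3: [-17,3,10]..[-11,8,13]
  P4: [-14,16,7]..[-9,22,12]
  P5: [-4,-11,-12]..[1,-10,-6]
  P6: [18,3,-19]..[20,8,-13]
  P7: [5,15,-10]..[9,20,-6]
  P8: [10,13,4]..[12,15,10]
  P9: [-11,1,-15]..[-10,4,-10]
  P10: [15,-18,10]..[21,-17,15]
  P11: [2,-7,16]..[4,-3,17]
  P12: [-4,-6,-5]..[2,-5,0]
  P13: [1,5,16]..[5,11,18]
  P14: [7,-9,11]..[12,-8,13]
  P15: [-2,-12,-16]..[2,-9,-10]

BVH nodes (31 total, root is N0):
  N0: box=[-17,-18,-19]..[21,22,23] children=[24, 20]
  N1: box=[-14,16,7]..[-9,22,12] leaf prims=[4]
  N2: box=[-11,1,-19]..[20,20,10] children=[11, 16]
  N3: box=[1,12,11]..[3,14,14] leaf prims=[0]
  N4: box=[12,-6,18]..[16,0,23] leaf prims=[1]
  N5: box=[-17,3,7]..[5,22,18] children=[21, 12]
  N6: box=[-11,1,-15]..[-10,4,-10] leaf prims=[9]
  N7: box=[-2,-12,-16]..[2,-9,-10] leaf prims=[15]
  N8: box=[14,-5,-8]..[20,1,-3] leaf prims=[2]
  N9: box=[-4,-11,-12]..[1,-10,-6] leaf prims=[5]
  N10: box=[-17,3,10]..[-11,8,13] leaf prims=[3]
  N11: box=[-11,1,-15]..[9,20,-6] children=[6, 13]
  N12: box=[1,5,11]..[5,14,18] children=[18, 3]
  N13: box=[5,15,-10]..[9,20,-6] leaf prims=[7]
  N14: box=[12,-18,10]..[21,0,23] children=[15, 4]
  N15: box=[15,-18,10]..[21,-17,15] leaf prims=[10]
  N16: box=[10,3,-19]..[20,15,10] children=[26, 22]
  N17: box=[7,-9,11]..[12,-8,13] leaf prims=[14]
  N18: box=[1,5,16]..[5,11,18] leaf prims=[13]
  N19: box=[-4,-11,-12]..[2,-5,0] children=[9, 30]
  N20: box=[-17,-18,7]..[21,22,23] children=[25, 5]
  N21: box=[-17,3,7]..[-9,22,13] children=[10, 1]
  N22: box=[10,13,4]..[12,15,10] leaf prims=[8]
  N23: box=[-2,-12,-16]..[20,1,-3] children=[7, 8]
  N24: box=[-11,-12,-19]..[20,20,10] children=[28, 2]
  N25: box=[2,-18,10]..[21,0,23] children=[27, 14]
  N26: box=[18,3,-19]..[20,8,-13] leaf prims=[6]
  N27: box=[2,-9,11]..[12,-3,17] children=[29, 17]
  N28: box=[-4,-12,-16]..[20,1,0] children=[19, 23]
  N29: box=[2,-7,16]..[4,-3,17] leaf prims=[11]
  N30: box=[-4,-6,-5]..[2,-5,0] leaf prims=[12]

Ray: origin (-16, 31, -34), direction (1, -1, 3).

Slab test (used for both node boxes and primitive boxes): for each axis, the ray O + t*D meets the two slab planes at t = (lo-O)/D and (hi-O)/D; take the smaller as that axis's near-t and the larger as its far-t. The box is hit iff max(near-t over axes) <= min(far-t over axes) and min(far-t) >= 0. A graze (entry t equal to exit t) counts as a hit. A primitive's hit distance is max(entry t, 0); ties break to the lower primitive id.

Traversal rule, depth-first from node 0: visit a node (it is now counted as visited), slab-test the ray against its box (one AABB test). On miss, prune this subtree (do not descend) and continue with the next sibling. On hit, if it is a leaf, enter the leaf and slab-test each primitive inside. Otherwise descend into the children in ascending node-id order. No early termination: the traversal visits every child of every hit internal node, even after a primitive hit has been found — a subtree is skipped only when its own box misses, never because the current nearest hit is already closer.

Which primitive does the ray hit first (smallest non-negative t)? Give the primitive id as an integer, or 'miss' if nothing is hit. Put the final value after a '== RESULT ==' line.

Walk:
N0 x:[-1,37] y:[9,49] z:[5,19] -> hit [9,19], descend [20, 24]
  N20 x:[-1,37] y:[9,49] z:[41/3,19] -> hit [41/3,19], descend [5, 25]
    N5 x:[-1,21] y:[9,28] z:[41/3,52/3] -> hit [41/3,52/3], descend [12, 21]
      N12 x:[17,21] y:[17,26] z:[15,52/3] -> hit [17,52/3], descend [3, 18]
        N3 x:[17,19] y:[17,19] z:[15,16] -> miss, prune
        N18 x:[17,21] y:[20,26] z:[50/3,52/3] -> miss, prune
      N21 x:[-1,7] y:[9,28] z:[41/3,47/3] -> miss, prune
    N25 x:[18,37] y:[31,49] z:[44/3,19] -> miss, prune
  N24 x:[5,36] y:[11,43] z:[5,44/3] -> hit [11,44/3], descend [2, 28]
    N2 x:[5,36] y:[11,30] z:[5,44/3] -> hit [11,44/3], descend [11, 16]
      N11 x:[5,25] y:[11,30] z:[19/3,28/3] -> miss, prune
      N16 x:[26,36] y:[16,28] z:[5,44/3] -> miss, prune
    N28 x:[12,36] y:[30,43] z:[6,34/3] -> miss, prune

13 AABB tests over nodes [0, 20, 5, 12, 3, 18, 21, 25, 24, 2, 11, 16, 28]; 0 leaves entered; closest miss.

== RESULT ==
miss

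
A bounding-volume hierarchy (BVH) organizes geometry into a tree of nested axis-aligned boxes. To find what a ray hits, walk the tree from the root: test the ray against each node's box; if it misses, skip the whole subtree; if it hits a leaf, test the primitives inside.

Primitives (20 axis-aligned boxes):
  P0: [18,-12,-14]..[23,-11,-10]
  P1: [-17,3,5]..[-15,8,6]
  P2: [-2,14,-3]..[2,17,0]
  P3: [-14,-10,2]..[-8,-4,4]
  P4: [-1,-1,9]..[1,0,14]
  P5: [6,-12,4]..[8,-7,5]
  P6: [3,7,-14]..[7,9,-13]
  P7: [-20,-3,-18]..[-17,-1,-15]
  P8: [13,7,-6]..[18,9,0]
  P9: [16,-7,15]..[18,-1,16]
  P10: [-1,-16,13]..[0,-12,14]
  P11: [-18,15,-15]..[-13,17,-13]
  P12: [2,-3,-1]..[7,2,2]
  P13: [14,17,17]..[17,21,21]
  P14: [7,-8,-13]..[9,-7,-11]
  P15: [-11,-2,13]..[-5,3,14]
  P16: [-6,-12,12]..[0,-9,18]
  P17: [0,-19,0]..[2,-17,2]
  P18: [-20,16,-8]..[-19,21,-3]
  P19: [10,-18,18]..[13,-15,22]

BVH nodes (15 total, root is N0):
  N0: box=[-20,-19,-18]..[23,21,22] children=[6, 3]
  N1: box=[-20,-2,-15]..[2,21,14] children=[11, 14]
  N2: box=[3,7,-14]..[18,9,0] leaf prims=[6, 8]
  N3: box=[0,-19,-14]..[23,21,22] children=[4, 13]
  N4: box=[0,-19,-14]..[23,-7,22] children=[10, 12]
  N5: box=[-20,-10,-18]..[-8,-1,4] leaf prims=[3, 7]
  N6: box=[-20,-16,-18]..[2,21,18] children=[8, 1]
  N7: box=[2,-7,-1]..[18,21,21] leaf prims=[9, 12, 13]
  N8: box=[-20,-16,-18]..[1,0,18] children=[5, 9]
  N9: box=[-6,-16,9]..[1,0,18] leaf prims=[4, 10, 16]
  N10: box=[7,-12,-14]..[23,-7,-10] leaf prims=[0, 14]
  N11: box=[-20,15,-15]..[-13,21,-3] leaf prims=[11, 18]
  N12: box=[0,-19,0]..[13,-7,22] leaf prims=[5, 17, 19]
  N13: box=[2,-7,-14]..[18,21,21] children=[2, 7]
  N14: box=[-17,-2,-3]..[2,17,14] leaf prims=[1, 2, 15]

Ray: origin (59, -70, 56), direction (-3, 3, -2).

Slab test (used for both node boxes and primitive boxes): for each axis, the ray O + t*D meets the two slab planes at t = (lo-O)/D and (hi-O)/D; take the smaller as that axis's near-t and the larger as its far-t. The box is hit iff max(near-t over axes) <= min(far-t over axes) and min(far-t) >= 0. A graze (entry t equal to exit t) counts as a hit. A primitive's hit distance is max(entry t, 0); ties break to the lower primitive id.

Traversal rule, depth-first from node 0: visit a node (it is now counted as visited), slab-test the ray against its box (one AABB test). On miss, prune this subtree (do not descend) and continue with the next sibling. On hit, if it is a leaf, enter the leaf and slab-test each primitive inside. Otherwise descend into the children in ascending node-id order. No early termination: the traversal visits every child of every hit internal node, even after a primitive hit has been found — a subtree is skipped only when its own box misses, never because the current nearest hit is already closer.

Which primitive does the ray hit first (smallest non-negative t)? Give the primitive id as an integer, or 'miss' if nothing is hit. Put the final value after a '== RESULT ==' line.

Walk:
N0 x:[12,79/3] y:[17,91/3] z:[17,37] -> hit [17,79/3], descend [3, 6]
  N3 x:[12,59/3] y:[17,91/3] z:[17,35] -> hit [17,59/3], descend [4, 13]
    N4 x:[12,59/3] y:[17,21] z:[17,35] -> hit [17,59/3], descend [10, 12]
      N10 x:[12,52/3] y:[58/3,21] z:[33,35] -> miss, prune
      N12 x:[46/3,59/3] y:[17,21] z:[17,28] -> hit [17,59/3] leaf, test {P5(miss), P17(miss), P19(miss)}
    N13 x:[41/3,19] y:[21,91/3] z:[35/2,35] -> miss, prune
  N6 x:[19,79/3] y:[18,91/3] z:[19,37] -> hit [19,79/3], descend [1, 8]
    N1 x:[19,79/3] y:[68/3,91/3] z:[21,71/2] -> hit [68/3,79/3], descend [11, 14]
      N11 x:[24,79/3] y:[85/3,91/3] z:[59/2,71/2] -> miss, prune
      N14 x:[19,76/3] y:[68/3,29] z:[21,59/2] -> hit [68/3,76/3] leaf, test {P1@t=25, P2(miss), P15(miss)}
    N8 x:[58/3,79/3] y:[18,70/3] z:[19,37] -> hit [58/3,70/3], descend [5, 9]
      N5 x:[67/3,79/3] y:[20,23] z:[26,37] -> miss, prune
      N9 x:[58/3,65/3] y:[18,70/3] z:[19,47/2] -> hit [58/3,65/3] leaf, test {P4(miss), P10(miss), P16@t=59/3}

13 AABB tests over nodes [0, 3, 4, 10, 12, 13, 6, 1, 11, 14, 8, 5, 9]; 3 leaves entered; closest P16.

== RESULT ==
16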